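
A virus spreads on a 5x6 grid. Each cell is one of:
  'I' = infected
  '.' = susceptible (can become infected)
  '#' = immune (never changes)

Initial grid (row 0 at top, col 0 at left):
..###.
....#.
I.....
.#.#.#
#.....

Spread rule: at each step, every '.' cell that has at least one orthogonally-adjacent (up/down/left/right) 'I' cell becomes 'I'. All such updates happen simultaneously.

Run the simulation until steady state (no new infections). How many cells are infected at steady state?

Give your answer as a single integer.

Answer: 22

Derivation:
Step 0 (initial): 1 infected
Step 1: +3 new -> 4 infected
Step 2: +3 new -> 7 infected
Step 3: +4 new -> 11 infected
Step 4: +3 new -> 14 infected
Step 5: +4 new -> 18 infected
Step 6: +2 new -> 20 infected
Step 7: +2 new -> 22 infected
Step 8: +0 new -> 22 infected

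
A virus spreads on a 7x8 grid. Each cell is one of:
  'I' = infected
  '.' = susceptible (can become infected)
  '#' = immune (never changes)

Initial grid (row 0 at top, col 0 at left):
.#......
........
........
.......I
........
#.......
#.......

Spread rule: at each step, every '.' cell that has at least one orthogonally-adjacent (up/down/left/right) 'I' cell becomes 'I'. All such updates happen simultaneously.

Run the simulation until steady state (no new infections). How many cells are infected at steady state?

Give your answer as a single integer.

Step 0 (initial): 1 infected
Step 1: +3 new -> 4 infected
Step 2: +5 new -> 9 infected
Step 3: +7 new -> 16 infected
Step 4: +7 new -> 23 infected
Step 5: +7 new -> 30 infected
Step 6: +7 new -> 37 infected
Step 7: +7 new -> 44 infected
Step 8: +6 new -> 50 infected
Step 9: +2 new -> 52 infected
Step 10: +1 new -> 53 infected
Step 11: +0 new -> 53 infected

Answer: 53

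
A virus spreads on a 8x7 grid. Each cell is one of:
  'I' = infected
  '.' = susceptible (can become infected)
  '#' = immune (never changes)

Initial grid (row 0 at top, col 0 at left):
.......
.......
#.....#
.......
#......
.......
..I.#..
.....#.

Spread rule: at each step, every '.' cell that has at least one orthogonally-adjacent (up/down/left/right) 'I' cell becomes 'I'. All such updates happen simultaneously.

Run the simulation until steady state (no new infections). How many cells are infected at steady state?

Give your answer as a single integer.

Step 0 (initial): 1 infected
Step 1: +4 new -> 5 infected
Step 2: +6 new -> 11 infected
Step 3: +7 new -> 18 infected
Step 4: +5 new -> 23 infected
Step 5: +8 new -> 31 infected
Step 6: +7 new -> 38 infected
Step 7: +7 new -> 45 infected
Step 8: +3 new -> 48 infected
Step 9: +2 new -> 50 infected
Step 10: +1 new -> 51 infected
Step 11: +0 new -> 51 infected

Answer: 51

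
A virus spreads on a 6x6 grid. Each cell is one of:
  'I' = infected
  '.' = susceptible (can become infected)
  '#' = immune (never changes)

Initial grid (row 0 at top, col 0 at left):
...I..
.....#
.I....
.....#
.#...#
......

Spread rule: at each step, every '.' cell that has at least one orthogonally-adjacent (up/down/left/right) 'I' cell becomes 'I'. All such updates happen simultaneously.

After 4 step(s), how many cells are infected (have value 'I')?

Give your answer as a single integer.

Step 0 (initial): 2 infected
Step 1: +7 new -> 9 infected
Step 2: +8 new -> 17 infected
Step 3: +5 new -> 22 infected
Step 4: +5 new -> 27 infected

Answer: 27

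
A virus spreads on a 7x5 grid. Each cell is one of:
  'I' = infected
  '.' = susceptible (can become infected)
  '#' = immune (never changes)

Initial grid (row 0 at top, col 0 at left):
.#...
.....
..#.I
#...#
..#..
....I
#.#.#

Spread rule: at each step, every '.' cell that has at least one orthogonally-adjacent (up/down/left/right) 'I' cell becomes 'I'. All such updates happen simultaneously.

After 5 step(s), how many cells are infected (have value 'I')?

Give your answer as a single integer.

Answer: 25

Derivation:
Step 0 (initial): 2 infected
Step 1: +4 new -> 6 infected
Step 2: +6 new -> 12 infected
Step 3: +4 new -> 16 infected
Step 4: +6 new -> 22 infected
Step 5: +3 new -> 25 infected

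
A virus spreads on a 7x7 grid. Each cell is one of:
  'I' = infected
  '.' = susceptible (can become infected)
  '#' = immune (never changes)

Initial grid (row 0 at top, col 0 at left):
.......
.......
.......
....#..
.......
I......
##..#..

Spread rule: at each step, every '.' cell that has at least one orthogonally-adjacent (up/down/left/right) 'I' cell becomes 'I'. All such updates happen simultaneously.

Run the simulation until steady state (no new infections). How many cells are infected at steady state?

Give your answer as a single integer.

Step 0 (initial): 1 infected
Step 1: +2 new -> 3 infected
Step 2: +3 new -> 6 infected
Step 3: +5 new -> 11 infected
Step 4: +6 new -> 17 infected
Step 5: +6 new -> 23 infected
Step 6: +6 new -> 29 infected
Step 7: +6 new -> 35 infected
Step 8: +4 new -> 39 infected
Step 9: +3 new -> 42 infected
Step 10: +2 new -> 44 infected
Step 11: +1 new -> 45 infected
Step 12: +0 new -> 45 infected

Answer: 45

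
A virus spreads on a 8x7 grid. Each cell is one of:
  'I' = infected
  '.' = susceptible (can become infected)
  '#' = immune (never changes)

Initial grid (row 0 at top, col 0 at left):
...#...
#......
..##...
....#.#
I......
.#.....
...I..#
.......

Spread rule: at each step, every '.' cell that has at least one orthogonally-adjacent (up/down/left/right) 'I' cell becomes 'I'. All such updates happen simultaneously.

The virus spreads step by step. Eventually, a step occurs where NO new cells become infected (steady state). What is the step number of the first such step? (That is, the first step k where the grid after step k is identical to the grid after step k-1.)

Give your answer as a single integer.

Step 0 (initial): 2 infected
Step 1: +7 new -> 9 infected
Step 2: +11 new -> 20 infected
Step 3: +8 new -> 28 infected
Step 4: +4 new -> 32 infected
Step 5: +4 new -> 36 infected
Step 6: +4 new -> 40 infected
Step 7: +4 new -> 44 infected
Step 8: +3 new -> 47 infected
Step 9: +1 new -> 48 infected
Step 10: +0 new -> 48 infected

Answer: 10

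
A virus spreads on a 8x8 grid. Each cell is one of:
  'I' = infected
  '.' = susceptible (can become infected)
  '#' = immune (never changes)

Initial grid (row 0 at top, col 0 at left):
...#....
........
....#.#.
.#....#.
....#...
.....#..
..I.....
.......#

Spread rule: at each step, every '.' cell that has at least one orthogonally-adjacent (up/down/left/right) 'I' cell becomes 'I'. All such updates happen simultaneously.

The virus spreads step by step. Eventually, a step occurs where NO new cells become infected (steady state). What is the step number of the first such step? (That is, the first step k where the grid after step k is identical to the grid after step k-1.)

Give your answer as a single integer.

Step 0 (initial): 1 infected
Step 1: +4 new -> 5 infected
Step 2: +7 new -> 12 infected
Step 3: +8 new -> 20 infected
Step 4: +5 new -> 25 infected
Step 5: +8 new -> 33 infected
Step 6: +7 new -> 40 infected
Step 7: +6 new -> 46 infected
Step 8: +4 new -> 50 infected
Step 9: +3 new -> 53 infected
Step 10: +2 new -> 55 infected
Step 11: +1 new -> 56 infected
Step 12: +0 new -> 56 infected

Answer: 12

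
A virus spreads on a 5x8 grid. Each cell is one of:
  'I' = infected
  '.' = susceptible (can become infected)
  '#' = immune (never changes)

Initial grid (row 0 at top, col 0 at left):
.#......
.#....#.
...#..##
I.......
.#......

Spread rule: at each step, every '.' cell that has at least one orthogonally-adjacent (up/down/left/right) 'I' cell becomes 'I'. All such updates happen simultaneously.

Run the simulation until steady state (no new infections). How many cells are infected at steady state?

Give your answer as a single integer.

Step 0 (initial): 1 infected
Step 1: +3 new -> 4 infected
Step 2: +3 new -> 7 infected
Step 3: +4 new -> 11 infected
Step 4: +3 new -> 14 infected
Step 5: +5 new -> 19 infected
Step 6: +5 new -> 24 infected
Step 7: +4 new -> 28 infected
Step 8: +2 new -> 30 infected
Step 9: +1 new -> 31 infected
Step 10: +1 new -> 32 infected
Step 11: +1 new -> 33 infected
Step 12: +0 new -> 33 infected

Answer: 33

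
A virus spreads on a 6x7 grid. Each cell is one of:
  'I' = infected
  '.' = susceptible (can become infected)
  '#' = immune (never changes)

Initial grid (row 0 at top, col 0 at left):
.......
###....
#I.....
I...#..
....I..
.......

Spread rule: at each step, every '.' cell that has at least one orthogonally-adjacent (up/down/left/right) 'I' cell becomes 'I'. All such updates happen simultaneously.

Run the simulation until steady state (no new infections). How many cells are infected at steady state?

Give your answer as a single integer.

Step 0 (initial): 3 infected
Step 1: +6 new -> 9 infected
Step 2: +10 new -> 19 infected
Step 3: +7 new -> 26 infected
Step 4: +4 new -> 30 infected
Step 5: +4 new -> 34 infected
Step 6: +2 new -> 36 infected
Step 7: +1 new -> 37 infected
Step 8: +0 new -> 37 infected

Answer: 37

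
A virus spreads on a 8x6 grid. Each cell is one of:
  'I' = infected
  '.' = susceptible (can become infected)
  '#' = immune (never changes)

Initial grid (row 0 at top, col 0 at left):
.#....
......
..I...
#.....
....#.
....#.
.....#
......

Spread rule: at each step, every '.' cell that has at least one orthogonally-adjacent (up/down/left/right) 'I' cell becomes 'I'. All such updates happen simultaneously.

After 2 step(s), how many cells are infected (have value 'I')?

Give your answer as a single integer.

Answer: 13

Derivation:
Step 0 (initial): 1 infected
Step 1: +4 new -> 5 infected
Step 2: +8 new -> 13 infected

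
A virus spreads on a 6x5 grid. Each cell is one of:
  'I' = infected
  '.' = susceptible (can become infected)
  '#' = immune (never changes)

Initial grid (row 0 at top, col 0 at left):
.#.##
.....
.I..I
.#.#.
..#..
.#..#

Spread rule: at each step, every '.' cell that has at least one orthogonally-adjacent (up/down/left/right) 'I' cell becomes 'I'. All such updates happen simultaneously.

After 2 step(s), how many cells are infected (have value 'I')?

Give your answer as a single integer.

Step 0 (initial): 2 infected
Step 1: +6 new -> 8 infected
Step 2: +6 new -> 14 infected

Answer: 14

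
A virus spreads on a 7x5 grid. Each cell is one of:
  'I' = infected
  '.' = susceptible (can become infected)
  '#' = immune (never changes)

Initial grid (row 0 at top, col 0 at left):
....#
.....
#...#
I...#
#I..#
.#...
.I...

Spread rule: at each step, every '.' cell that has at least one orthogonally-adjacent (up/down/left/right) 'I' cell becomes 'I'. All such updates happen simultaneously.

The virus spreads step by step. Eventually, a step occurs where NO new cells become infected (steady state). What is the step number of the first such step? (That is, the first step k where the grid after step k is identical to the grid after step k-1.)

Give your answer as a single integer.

Answer: 7

Derivation:
Step 0 (initial): 3 infected
Step 1: +4 new -> 7 infected
Step 2: +6 new -> 13 infected
Step 3: +5 new -> 18 infected
Step 4: +5 new -> 23 infected
Step 5: +3 new -> 26 infected
Step 6: +2 new -> 28 infected
Step 7: +0 new -> 28 infected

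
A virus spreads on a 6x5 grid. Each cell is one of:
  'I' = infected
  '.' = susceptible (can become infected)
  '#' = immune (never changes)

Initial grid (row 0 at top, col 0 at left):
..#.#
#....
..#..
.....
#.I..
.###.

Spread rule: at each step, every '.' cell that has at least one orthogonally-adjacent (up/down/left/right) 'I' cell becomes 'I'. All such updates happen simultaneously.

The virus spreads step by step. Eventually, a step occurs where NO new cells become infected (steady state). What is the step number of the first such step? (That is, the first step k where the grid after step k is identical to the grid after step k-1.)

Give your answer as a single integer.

Step 0 (initial): 1 infected
Step 1: +3 new -> 4 infected
Step 2: +3 new -> 7 infected
Step 3: +5 new -> 12 infected
Step 4: +4 new -> 16 infected
Step 5: +4 new -> 20 infected
Step 6: +1 new -> 21 infected
Step 7: +0 new -> 21 infected

Answer: 7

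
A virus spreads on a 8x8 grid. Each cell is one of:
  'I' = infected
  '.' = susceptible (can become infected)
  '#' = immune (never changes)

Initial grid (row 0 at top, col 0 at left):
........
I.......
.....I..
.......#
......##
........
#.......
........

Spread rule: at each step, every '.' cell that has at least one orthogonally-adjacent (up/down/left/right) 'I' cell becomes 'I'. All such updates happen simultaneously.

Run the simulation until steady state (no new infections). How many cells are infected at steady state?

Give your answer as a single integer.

Step 0 (initial): 2 infected
Step 1: +7 new -> 9 infected
Step 2: +12 new -> 21 infected
Step 3: +11 new -> 32 infected
Step 4: +9 new -> 41 infected
Step 5: +7 new -> 48 infected
Step 6: +6 new -> 54 infected
Step 7: +4 new -> 58 infected
Step 8: +2 new -> 60 infected
Step 9: +0 new -> 60 infected

Answer: 60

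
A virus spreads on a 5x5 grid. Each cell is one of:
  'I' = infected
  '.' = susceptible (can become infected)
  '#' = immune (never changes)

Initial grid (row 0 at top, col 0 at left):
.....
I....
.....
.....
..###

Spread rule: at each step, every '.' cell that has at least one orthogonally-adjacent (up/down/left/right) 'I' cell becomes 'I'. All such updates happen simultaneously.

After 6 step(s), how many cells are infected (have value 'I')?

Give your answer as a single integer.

Step 0 (initial): 1 infected
Step 1: +3 new -> 4 infected
Step 2: +4 new -> 8 infected
Step 3: +5 new -> 13 infected
Step 4: +5 new -> 18 infected
Step 5: +3 new -> 21 infected
Step 6: +1 new -> 22 infected

Answer: 22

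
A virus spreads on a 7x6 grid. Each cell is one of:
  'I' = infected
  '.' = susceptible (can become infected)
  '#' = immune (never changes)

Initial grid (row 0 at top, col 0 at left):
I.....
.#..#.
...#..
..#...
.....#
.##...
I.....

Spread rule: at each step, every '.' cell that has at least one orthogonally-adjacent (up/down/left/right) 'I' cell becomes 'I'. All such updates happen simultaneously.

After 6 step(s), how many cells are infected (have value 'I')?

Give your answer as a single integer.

Step 0 (initial): 2 infected
Step 1: +4 new -> 6 infected
Step 2: +4 new -> 10 infected
Step 3: +6 new -> 16 infected
Step 4: +7 new -> 23 infected
Step 5: +4 new -> 27 infected
Step 6: +4 new -> 31 infected

Answer: 31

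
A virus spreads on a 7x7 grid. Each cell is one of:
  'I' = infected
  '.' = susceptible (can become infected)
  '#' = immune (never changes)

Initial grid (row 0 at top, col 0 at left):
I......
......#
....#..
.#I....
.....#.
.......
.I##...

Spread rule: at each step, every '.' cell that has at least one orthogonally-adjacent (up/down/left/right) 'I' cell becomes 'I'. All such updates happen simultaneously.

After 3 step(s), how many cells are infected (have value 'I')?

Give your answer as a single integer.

Step 0 (initial): 3 infected
Step 1: +7 new -> 10 infected
Step 2: +11 new -> 21 infected
Step 3: +7 new -> 28 infected

Answer: 28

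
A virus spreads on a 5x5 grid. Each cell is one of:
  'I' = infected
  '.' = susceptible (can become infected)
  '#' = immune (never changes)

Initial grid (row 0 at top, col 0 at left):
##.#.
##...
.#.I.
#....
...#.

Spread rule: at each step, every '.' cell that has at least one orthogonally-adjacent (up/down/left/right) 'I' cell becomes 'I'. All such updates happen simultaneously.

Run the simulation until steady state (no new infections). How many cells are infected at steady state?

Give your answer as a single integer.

Answer: 16

Derivation:
Step 0 (initial): 1 infected
Step 1: +4 new -> 5 infected
Step 2: +4 new -> 9 infected
Step 3: +5 new -> 14 infected
Step 4: +1 new -> 15 infected
Step 5: +1 new -> 16 infected
Step 6: +0 new -> 16 infected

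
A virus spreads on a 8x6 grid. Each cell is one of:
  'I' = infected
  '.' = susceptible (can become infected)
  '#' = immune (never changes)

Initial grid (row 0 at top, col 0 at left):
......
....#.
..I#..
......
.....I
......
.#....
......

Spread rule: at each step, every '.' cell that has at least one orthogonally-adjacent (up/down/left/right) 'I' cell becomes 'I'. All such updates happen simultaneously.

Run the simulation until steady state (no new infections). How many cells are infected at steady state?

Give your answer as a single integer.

Step 0 (initial): 2 infected
Step 1: +6 new -> 8 infected
Step 2: +12 new -> 20 infected
Step 3: +11 new -> 31 infected
Step 4: +8 new -> 39 infected
Step 5: +3 new -> 42 infected
Step 6: +2 new -> 44 infected
Step 7: +1 new -> 45 infected
Step 8: +0 new -> 45 infected

Answer: 45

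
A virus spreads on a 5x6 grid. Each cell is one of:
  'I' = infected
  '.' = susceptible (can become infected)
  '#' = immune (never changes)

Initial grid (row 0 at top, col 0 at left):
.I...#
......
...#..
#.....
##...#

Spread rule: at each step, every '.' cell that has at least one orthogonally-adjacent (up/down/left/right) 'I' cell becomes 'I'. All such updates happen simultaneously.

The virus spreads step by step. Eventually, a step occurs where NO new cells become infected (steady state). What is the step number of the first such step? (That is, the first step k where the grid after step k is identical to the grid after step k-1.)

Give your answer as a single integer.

Answer: 8

Derivation:
Step 0 (initial): 1 infected
Step 1: +3 new -> 4 infected
Step 2: +4 new -> 8 infected
Step 3: +5 new -> 13 infected
Step 4: +2 new -> 15 infected
Step 5: +4 new -> 19 infected
Step 6: +3 new -> 22 infected
Step 7: +2 new -> 24 infected
Step 8: +0 new -> 24 infected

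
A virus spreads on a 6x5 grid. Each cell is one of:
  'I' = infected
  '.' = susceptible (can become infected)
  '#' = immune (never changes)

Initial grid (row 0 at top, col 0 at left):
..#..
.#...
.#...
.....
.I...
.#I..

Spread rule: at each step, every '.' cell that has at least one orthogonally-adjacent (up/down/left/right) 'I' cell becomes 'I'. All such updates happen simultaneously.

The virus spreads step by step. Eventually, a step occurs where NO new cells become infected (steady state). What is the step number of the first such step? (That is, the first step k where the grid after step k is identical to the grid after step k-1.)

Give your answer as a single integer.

Answer: 8

Derivation:
Step 0 (initial): 2 infected
Step 1: +4 new -> 6 infected
Step 2: +5 new -> 11 infected
Step 3: +4 new -> 15 infected
Step 4: +4 new -> 19 infected
Step 5: +3 new -> 22 infected
Step 6: +3 new -> 25 infected
Step 7: +1 new -> 26 infected
Step 8: +0 new -> 26 infected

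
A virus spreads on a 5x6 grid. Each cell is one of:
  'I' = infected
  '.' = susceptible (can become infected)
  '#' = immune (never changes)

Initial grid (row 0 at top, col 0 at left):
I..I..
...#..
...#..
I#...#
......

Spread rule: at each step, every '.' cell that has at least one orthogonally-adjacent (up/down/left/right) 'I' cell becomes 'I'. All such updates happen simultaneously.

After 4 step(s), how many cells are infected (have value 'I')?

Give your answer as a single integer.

Step 0 (initial): 3 infected
Step 1: +6 new -> 9 infected
Step 2: +6 new -> 15 infected
Step 3: +4 new -> 19 infected
Step 4: +4 new -> 23 infected

Answer: 23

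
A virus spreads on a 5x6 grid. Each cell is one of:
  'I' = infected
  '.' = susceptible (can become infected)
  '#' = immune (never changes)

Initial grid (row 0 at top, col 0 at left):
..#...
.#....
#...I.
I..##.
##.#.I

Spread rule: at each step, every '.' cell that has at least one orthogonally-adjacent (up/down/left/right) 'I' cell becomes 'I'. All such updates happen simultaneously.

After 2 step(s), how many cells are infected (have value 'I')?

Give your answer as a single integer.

Answer: 15

Derivation:
Step 0 (initial): 3 infected
Step 1: +6 new -> 9 infected
Step 2: +6 new -> 15 infected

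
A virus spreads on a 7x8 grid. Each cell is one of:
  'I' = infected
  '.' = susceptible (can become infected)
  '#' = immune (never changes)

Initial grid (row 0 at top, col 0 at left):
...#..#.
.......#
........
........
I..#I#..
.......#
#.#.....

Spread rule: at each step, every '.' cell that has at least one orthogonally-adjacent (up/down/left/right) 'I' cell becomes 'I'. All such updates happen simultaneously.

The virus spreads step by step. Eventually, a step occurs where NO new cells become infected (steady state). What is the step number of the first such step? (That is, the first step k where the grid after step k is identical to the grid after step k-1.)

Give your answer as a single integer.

Step 0 (initial): 2 infected
Step 1: +5 new -> 7 infected
Step 2: +10 new -> 17 infected
Step 3: +12 new -> 29 infected
Step 4: +10 new -> 39 infected
Step 5: +7 new -> 46 infected
Step 6: +1 new -> 47 infected
Step 7: +0 new -> 47 infected

Answer: 7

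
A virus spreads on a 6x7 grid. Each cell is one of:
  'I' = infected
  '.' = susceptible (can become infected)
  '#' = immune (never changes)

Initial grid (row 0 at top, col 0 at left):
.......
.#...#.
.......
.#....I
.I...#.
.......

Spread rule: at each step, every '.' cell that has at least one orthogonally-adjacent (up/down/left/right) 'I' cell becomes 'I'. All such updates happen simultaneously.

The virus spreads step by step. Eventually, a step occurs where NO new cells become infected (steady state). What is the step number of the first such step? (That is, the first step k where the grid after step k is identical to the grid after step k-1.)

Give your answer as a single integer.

Answer: 7

Derivation:
Step 0 (initial): 2 infected
Step 1: +6 new -> 8 infected
Step 2: +9 new -> 17 infected
Step 3: +8 new -> 25 infected
Step 4: +7 new -> 32 infected
Step 5: +4 new -> 36 infected
Step 6: +2 new -> 38 infected
Step 7: +0 new -> 38 infected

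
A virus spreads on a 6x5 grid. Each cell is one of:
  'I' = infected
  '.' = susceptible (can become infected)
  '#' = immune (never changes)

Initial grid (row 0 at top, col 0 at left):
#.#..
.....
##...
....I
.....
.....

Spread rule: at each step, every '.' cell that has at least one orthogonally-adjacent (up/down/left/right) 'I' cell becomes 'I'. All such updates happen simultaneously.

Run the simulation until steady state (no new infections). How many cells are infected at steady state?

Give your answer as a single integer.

Step 0 (initial): 1 infected
Step 1: +3 new -> 4 infected
Step 2: +5 new -> 9 infected
Step 3: +6 new -> 15 infected
Step 4: +5 new -> 20 infected
Step 5: +3 new -> 23 infected
Step 6: +3 new -> 26 infected
Step 7: +0 new -> 26 infected

Answer: 26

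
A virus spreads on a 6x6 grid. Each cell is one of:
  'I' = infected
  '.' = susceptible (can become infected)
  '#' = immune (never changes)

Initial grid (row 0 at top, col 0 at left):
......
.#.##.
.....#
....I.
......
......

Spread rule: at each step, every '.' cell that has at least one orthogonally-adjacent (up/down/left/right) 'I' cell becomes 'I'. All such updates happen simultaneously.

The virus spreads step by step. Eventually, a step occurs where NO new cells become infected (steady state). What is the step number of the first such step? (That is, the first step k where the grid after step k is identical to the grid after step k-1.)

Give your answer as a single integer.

Step 0 (initial): 1 infected
Step 1: +4 new -> 5 infected
Step 2: +5 new -> 10 infected
Step 3: +5 new -> 15 infected
Step 4: +5 new -> 20 infected
Step 5: +4 new -> 24 infected
Step 6: +4 new -> 28 infected
Step 7: +2 new -> 30 infected
Step 8: +1 new -> 31 infected
Step 9: +1 new -> 32 infected
Step 10: +0 new -> 32 infected

Answer: 10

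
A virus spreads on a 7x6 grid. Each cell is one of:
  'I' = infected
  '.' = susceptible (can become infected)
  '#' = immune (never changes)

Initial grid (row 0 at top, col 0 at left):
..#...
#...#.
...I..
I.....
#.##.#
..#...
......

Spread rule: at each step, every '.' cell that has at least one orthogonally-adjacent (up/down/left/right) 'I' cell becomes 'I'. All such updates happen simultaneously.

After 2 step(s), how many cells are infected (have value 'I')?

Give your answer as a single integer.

Step 0 (initial): 2 infected
Step 1: +6 new -> 8 infected
Step 2: +7 new -> 15 infected

Answer: 15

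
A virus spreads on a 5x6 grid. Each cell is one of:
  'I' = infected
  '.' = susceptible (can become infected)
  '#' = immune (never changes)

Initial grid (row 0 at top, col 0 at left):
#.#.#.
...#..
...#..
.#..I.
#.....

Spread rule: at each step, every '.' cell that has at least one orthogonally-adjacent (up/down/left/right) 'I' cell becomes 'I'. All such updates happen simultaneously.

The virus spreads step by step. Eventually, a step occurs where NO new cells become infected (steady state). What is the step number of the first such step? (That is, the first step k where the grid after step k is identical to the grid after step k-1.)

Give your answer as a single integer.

Step 0 (initial): 1 infected
Step 1: +4 new -> 5 infected
Step 2: +5 new -> 10 infected
Step 3: +3 new -> 13 infected
Step 4: +4 new -> 17 infected
Step 5: +2 new -> 19 infected
Step 6: +3 new -> 22 infected
Step 7: +0 new -> 22 infected

Answer: 7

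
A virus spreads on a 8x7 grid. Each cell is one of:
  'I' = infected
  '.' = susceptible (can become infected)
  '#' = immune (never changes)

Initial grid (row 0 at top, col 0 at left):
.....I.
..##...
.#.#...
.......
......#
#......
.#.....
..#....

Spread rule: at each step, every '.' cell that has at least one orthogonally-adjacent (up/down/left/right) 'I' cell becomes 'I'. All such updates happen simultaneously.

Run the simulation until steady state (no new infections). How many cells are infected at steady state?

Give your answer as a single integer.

Step 0 (initial): 1 infected
Step 1: +3 new -> 4 infected
Step 2: +4 new -> 8 infected
Step 3: +4 new -> 12 infected
Step 4: +4 new -> 16 infected
Step 5: +5 new -> 21 infected
Step 6: +6 new -> 27 infected
Step 7: +8 new -> 35 infected
Step 8: +6 new -> 41 infected
Step 9: +4 new -> 45 infected
Step 10: +0 new -> 45 infected

Answer: 45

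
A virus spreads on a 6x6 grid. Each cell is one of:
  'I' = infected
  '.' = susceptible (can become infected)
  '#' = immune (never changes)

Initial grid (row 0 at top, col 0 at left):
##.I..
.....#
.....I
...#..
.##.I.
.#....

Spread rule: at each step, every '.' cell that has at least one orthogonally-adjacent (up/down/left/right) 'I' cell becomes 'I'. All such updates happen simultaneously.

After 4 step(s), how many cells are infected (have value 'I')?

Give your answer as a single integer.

Answer: 24

Derivation:
Step 0 (initial): 3 infected
Step 1: +9 new -> 12 infected
Step 2: +6 new -> 18 infected
Step 3: +3 new -> 21 infected
Step 4: +3 new -> 24 infected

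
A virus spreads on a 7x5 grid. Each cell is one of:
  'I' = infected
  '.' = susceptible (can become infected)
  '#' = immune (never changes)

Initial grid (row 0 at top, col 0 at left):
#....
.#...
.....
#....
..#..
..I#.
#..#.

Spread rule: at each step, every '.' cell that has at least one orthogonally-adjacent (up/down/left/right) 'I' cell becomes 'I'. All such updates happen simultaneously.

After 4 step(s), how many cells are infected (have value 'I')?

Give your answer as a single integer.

Answer: 10

Derivation:
Step 0 (initial): 1 infected
Step 1: +2 new -> 3 infected
Step 2: +3 new -> 6 infected
Step 3: +2 new -> 8 infected
Step 4: +2 new -> 10 infected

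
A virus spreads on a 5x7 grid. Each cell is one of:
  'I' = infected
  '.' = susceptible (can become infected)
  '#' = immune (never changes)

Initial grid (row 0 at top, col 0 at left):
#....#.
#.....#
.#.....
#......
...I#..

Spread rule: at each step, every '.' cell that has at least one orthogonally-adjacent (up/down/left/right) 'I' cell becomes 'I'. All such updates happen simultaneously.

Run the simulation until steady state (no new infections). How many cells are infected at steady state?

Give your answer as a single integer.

Answer: 26

Derivation:
Step 0 (initial): 1 infected
Step 1: +2 new -> 3 infected
Step 2: +4 new -> 7 infected
Step 3: +6 new -> 13 infected
Step 4: +6 new -> 19 infected
Step 5: +6 new -> 25 infected
Step 6: +1 new -> 26 infected
Step 7: +0 new -> 26 infected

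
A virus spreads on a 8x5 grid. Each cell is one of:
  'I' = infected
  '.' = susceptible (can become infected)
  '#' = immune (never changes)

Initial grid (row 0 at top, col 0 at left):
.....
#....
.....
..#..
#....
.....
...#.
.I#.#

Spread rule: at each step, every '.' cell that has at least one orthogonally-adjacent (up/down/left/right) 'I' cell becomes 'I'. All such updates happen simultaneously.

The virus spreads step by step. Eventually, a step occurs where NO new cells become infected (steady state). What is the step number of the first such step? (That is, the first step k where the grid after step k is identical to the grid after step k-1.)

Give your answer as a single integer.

Step 0 (initial): 1 infected
Step 1: +2 new -> 3 infected
Step 2: +3 new -> 6 infected
Step 3: +3 new -> 9 infected
Step 4: +3 new -> 12 infected
Step 5: +4 new -> 16 infected
Step 6: +6 new -> 22 infected
Step 7: +4 new -> 26 infected
Step 8: +4 new -> 30 infected
Step 9: +2 new -> 32 infected
Step 10: +1 new -> 33 infected
Step 11: +0 new -> 33 infected

Answer: 11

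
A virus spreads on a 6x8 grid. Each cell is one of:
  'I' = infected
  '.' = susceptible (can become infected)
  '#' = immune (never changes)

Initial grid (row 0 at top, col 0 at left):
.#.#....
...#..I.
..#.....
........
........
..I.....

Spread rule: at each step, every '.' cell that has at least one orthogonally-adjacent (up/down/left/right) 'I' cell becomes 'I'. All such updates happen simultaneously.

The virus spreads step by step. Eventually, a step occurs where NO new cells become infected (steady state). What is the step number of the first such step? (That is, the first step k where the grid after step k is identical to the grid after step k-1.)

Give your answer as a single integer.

Step 0 (initial): 2 infected
Step 1: +7 new -> 9 infected
Step 2: +11 new -> 20 infected
Step 3: +10 new -> 30 infected
Step 4: +7 new -> 37 infected
Step 5: +3 new -> 40 infected
Step 6: +2 new -> 42 infected
Step 7: +2 new -> 44 infected
Step 8: +0 new -> 44 infected

Answer: 8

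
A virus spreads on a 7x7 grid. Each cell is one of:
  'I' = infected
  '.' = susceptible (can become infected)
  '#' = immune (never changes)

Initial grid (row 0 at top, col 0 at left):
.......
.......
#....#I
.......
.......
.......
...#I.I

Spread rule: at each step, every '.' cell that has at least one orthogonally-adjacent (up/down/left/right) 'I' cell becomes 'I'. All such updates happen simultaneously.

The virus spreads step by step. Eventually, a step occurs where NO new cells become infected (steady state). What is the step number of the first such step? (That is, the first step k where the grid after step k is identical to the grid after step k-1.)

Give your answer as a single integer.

Answer: 9

Derivation:
Step 0 (initial): 3 infected
Step 1: +5 new -> 8 infected
Step 2: +7 new -> 15 infected
Step 3: +6 new -> 21 infected
Step 4: +7 new -> 28 infected
Step 5: +7 new -> 35 infected
Step 6: +6 new -> 41 infected
Step 7: +4 new -> 45 infected
Step 8: +1 new -> 46 infected
Step 9: +0 new -> 46 infected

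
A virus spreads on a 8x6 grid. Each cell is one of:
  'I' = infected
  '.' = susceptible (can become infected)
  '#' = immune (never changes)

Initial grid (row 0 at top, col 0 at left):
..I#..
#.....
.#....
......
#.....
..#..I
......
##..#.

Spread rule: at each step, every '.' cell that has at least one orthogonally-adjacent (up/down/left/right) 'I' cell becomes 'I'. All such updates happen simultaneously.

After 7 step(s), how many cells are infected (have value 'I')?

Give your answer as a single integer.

Answer: 40

Derivation:
Step 0 (initial): 2 infected
Step 1: +5 new -> 7 infected
Step 2: +9 new -> 16 infected
Step 3: +7 new -> 23 infected
Step 4: +8 new -> 31 infected
Step 5: +5 new -> 36 infected
Step 6: +3 new -> 39 infected
Step 7: +1 new -> 40 infected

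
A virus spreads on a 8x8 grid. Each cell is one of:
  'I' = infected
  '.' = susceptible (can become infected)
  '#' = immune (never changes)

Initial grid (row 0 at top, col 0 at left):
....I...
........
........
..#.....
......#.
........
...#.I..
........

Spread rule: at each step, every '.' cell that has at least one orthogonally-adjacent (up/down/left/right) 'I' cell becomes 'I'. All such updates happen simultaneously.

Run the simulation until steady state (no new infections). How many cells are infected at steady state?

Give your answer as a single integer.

Answer: 61

Derivation:
Step 0 (initial): 2 infected
Step 1: +7 new -> 9 infected
Step 2: +11 new -> 20 infected
Step 3: +13 new -> 33 infected
Step 4: +11 new -> 44 infected
Step 5: +8 new -> 52 infected
Step 6: +6 new -> 58 infected
Step 7: +3 new -> 61 infected
Step 8: +0 new -> 61 infected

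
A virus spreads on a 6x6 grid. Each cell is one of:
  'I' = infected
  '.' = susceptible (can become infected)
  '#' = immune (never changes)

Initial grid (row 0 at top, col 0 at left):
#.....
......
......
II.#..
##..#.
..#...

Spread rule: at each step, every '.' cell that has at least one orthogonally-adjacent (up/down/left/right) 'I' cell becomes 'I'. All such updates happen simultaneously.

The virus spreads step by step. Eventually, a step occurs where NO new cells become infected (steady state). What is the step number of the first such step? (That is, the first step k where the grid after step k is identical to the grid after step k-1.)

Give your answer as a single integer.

Answer: 8

Derivation:
Step 0 (initial): 2 infected
Step 1: +3 new -> 5 infected
Step 2: +4 new -> 9 infected
Step 3: +4 new -> 13 infected
Step 4: +4 new -> 17 infected
Step 5: +5 new -> 22 infected
Step 6: +4 new -> 26 infected
Step 7: +2 new -> 28 infected
Step 8: +0 new -> 28 infected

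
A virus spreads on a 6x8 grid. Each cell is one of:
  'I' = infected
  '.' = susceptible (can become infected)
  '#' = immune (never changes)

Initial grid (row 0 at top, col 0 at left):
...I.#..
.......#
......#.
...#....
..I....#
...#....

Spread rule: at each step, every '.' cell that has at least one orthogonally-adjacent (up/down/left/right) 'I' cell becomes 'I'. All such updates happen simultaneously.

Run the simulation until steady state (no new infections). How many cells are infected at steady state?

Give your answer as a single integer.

Step 0 (initial): 2 infected
Step 1: +7 new -> 9 infected
Step 2: +9 new -> 18 infected
Step 3: +10 new -> 28 infected
Step 4: +7 new -> 35 infected
Step 5: +3 new -> 38 infected
Step 6: +3 new -> 41 infected
Step 7: +1 new -> 42 infected
Step 8: +0 new -> 42 infected

Answer: 42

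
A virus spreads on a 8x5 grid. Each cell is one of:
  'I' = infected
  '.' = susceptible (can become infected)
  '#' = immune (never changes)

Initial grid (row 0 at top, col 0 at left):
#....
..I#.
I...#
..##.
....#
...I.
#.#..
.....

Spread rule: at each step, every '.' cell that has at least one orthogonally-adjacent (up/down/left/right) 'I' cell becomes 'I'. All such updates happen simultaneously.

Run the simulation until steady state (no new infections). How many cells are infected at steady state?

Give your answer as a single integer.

Step 0 (initial): 3 infected
Step 1: +10 new -> 13 infected
Step 2: +9 new -> 22 infected
Step 3: +6 new -> 28 infected
Step 4: +2 new -> 30 infected
Step 5: +1 new -> 31 infected
Step 6: +0 new -> 31 infected

Answer: 31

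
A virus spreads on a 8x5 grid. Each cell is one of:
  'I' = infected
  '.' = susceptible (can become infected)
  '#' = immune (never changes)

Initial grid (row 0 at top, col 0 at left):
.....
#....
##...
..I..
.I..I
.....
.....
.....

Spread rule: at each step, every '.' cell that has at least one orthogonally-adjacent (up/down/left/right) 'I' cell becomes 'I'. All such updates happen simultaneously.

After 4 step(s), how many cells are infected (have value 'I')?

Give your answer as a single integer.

Answer: 36

Derivation:
Step 0 (initial): 3 infected
Step 1: +9 new -> 12 infected
Step 2: +9 new -> 21 infected
Step 3: +9 new -> 30 infected
Step 4: +6 new -> 36 infected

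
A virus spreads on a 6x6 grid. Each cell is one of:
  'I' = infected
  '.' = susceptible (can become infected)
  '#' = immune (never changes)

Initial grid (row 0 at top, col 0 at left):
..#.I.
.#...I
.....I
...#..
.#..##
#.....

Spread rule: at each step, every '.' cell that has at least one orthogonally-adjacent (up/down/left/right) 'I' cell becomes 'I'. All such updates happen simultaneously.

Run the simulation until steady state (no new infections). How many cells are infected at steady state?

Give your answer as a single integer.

Step 0 (initial): 3 infected
Step 1: +5 new -> 8 infected
Step 2: +3 new -> 11 infected
Step 3: +2 new -> 13 infected
Step 4: +2 new -> 15 infected
Step 5: +3 new -> 18 infected
Step 6: +4 new -> 22 infected
Step 7: +4 new -> 26 infected
Step 8: +2 new -> 28 infected
Step 9: +1 new -> 29 infected
Step 10: +0 new -> 29 infected

Answer: 29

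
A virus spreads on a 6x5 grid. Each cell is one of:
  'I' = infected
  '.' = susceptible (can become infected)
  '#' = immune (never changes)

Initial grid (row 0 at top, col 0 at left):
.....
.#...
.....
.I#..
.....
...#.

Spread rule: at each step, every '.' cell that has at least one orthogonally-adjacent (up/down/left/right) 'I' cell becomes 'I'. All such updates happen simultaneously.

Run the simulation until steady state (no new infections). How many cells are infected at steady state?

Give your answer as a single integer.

Answer: 27

Derivation:
Step 0 (initial): 1 infected
Step 1: +3 new -> 4 infected
Step 2: +5 new -> 9 infected
Step 3: +6 new -> 15 infected
Step 4: +6 new -> 21 infected
Step 5: +5 new -> 26 infected
Step 6: +1 new -> 27 infected
Step 7: +0 new -> 27 infected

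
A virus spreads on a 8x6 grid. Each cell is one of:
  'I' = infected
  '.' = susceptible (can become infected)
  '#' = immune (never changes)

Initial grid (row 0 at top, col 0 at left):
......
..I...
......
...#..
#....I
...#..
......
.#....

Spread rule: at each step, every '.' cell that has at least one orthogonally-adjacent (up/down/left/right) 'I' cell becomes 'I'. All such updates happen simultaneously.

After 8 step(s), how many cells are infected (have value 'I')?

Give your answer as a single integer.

Answer: 44

Derivation:
Step 0 (initial): 2 infected
Step 1: +7 new -> 9 infected
Step 2: +12 new -> 21 infected
Step 3: +9 new -> 30 infected
Step 4: +6 new -> 36 infected
Step 5: +3 new -> 39 infected
Step 6: +3 new -> 42 infected
Step 7: +1 new -> 43 infected
Step 8: +1 new -> 44 infected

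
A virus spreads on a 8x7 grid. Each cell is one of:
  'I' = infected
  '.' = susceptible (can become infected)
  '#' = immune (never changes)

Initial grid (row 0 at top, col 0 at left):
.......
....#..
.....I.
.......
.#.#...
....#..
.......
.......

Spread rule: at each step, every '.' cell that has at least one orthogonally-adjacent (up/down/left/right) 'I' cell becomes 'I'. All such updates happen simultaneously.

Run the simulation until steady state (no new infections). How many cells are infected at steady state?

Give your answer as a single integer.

Step 0 (initial): 1 infected
Step 1: +4 new -> 5 infected
Step 2: +6 new -> 11 infected
Step 3: +8 new -> 19 infected
Step 4: +6 new -> 25 infected
Step 5: +8 new -> 33 infected
Step 6: +7 new -> 40 infected
Step 7: +6 new -> 46 infected
Step 8: +3 new -> 49 infected
Step 9: +2 new -> 51 infected
Step 10: +1 new -> 52 infected
Step 11: +0 new -> 52 infected

Answer: 52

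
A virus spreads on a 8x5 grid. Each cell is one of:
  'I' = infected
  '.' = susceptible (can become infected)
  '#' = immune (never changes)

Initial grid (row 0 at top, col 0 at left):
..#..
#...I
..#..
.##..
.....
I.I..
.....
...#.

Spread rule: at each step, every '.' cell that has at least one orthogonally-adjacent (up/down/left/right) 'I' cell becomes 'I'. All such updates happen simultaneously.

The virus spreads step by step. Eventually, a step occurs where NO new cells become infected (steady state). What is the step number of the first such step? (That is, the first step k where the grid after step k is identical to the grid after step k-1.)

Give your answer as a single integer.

Answer: 6

Derivation:
Step 0 (initial): 3 infected
Step 1: +9 new -> 12 infected
Step 2: +12 new -> 24 infected
Step 3: +6 new -> 30 infected
Step 4: +3 new -> 33 infected
Step 5: +1 new -> 34 infected
Step 6: +0 new -> 34 infected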